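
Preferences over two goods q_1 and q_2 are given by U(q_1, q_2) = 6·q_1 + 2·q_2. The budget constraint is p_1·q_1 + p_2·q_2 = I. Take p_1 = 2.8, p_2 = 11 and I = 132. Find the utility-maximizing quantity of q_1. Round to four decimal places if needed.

q_1 gives more utility per dollar, so spend all income on q_1: q_1* = I/p_1, q_2* = 0.
Numerically: q_1* = 47.1429, q_2* = 0.

q_1* = 47.1429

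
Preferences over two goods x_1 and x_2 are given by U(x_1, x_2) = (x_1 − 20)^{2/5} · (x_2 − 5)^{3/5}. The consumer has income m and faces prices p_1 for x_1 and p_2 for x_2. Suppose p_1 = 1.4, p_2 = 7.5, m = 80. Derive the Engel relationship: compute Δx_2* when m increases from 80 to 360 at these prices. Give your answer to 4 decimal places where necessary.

Δx_2* = 22.4

Substituting into the budget: x_1* = 20 + 0.4·(m − 20·p_1 − 5·p_2)/p_1, and x_2* = 5 + 0.6·(…)/p_2.
Discretionary income = 80 − 20·1.4 − 5·7.5 = 14.5; x_2* = 5 + 0.6·14.5/7.5 = 6.16.
At m' = 360: x_2* = 28.56. Change: 28.56 − 6.16 = 22.4.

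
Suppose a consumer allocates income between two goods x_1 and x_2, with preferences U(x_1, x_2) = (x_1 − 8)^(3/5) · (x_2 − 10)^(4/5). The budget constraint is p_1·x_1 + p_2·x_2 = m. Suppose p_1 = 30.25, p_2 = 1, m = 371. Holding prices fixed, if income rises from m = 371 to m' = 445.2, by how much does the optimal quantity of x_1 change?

Δx_1* = 1.0512

After buying the subsistence bundle (8, 10), a share 3/7 of the remaining income goes to x_1: x_1* = 8 + 3/7·(m − 8p_1 − 10p_2)/p_1.
Discretionary income = 371 − 8·30.25 − 10·1 = 119; x_1* = 8 + 3/7·119/30.25 = 9.686.
At m' = 445.2: x_1* = 10.7372. Change: 10.7372 − 9.686 = 1.0512.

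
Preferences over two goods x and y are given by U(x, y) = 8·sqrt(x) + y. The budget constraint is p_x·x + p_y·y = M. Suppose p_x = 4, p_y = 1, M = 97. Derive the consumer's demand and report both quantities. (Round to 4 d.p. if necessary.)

MU_x = 4/√x, MU_y = 1. Tangency: 4/√x = p_x/p_y.
Thus x* = (4·p_y/p_x)² — independent of M — with the rest of income spent on y.
Plugging in: x* = (4·1/4)² = 1, y* = 93.

x* = 1, y* = 93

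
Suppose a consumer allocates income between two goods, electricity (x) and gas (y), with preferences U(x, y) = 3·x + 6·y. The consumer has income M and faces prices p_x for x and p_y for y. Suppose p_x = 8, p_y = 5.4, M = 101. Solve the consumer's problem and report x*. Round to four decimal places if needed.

x* = 0

Linear utility — the consumer picks whichever good has higher MU/price: 3/8 = 0.375 vs 6/5.4 = 1.1111.
y gives more utility per dollar, so spend all income on y: y* = M/p_y, x* = 0.
Numerically: x* = 0, y* = 18.7037.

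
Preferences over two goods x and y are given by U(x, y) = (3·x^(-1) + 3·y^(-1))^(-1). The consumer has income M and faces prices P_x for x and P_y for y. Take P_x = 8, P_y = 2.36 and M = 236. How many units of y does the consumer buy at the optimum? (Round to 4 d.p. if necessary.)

From the CES first-order condition, (y/x)^(2) = P_x/P_y.
Hence y/x = (P_x/P_y)^(1/(2)), i.e. raised to the 0.5 power.
Substitute y = (y/x)·x into the budget: x* = M/(P_x + P_y·(y/x)).
Numerically y/x = 1.841149, so x* = 236/(8 + 2.36·1.841149) = 19.1169 and y* = 1.841149·19.1169 = 35.197.

y* = 35.197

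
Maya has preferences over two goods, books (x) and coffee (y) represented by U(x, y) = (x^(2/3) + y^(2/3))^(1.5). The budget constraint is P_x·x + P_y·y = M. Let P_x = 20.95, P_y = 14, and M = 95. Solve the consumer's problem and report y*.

y* = 4.6909

MRS = MU_x/MU_y = (y/x)^(1/3). Set equal to P_x/P_y.
Solve for the ratio: y/x = [P_x/P_y]^(3).
With the ratio pinned down, the budget gives x* = M/(P_x + P_y·(y/x)) and y* = (y/x)·x*.
Numerically y/x = 3.35095, so x* = 95/(20.95 + 14·3.35095) = 1.3999 and y* = 3.35095·1.3999 = 4.6909.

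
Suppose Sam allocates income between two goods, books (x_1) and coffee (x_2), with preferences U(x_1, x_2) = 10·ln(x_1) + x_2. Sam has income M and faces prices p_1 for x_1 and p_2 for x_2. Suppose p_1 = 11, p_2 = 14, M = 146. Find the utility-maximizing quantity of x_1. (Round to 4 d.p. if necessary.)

x_1* = 12.7273

Set MRS = p_1/p_2: (10/x_1)/1 = p_1/p_2.
So x_1*(p_1,p_2) = 10·p_2/p_1, independent of income; and x_2* = (M − 10·p_2)/p_2.
At the given prices: x_1* = 10·14/11 = 12.7273.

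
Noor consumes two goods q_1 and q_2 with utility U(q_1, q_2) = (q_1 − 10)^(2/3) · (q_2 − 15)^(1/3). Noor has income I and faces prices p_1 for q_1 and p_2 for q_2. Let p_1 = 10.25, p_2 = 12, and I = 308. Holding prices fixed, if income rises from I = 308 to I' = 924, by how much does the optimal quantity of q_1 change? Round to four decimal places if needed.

Δq_1* = 40.065

Substituting into the budget: q_1* = 10 + 2/3·(I − 10·p_1 − 15·p_2)/p_1, and q_2* = 15 + 1/3·(…)/p_2.
Discretionary income = 308 − 10·10.25 − 15·12 = 25.5; q_1* = 10 + 2/3·25.5/10.25 = 11.6585.
At I' = 924: q_1* = 51.7236. Change: 51.7236 − 11.6585 = 40.065.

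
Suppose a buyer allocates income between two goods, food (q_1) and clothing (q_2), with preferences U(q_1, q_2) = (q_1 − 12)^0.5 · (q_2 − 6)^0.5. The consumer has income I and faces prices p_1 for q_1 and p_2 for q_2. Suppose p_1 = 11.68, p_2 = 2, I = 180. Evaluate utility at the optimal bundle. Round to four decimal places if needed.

V = 2.8801

MRS = (q_2−6)/(q_1−12). Tangency with p_1/p_2 gives q_2−6 = (p_1/p_2)·(q_1−12).
Substituting into the budget: q_1* = 12 + 0.5·(I − 12·p_1 − 6·p_2)/p_1, and q_2* = 6 + 0.5·(…)/p_2.
Discretionary income = 180 − 12·11.68 − 6·2 = 27.84; q_1* = 12 + 0.5·27.84/11.68 = 13.1918; q_2* = 6 + 0.5·27.84/2 = 12.96.
Utility at the optimum: U(13.1918, 12.96) = 2.8801.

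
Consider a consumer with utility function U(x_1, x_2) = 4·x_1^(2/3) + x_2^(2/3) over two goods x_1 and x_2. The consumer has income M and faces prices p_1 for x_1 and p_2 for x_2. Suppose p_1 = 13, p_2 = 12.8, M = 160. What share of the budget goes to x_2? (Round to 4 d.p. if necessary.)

share on x_2 = 0.0159

Substitute x_2 = (x_2/x_1)·x_1 into the budget: x_1* = M/(p_1 + p_2·(x_2/x_1)).
Numerically x_2/x_1 = 0.016369, so x_1* = 160/(13 + 12.8·0.016369) = 12.1125 and x_2* = 0.016369·12.1125 = 0.1983.
Expenditure on x_2: 12.8·0.1983 = 2.5378; share = 0.0159.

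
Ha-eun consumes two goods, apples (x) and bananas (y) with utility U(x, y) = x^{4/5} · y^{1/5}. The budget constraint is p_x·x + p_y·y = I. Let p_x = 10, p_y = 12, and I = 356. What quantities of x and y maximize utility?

Tangency: MRS = 4·y/x = p_x/p_y.
Rearranging, p_y·y = (1/4)·p_x·x. Substituting into the budget gives p_x·x·(1 + (1/4)) = I.
Demand: x*(p_x,p_y,I) = 0.8·I/p_x and y* = 0.2·I/p_y.
At p_x=10, p_y=12, I=356: x* = 0.8·356/10 = 28.48, y* = 5.9333.

x* = 28.48, y* = 5.9333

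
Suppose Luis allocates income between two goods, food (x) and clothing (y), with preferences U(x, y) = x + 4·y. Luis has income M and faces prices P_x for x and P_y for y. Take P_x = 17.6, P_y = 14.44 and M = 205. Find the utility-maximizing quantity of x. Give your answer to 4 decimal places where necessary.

Numerically: x* = 0, y* = 14.1967.

x* = 0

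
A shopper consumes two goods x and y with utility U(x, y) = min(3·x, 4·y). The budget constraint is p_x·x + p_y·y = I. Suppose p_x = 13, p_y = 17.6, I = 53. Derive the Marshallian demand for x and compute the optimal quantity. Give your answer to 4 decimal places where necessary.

x* = 2.0229

With perfect complements, no substitution: consume in ratio x:y = 4:3.
Budget: p_x·x + p_y·(3/4)·x = I, so (4·p_x + 3·p_y)·x = 4·I.
Demand: x*(p_x,p_y,I) = 4·I/(4·p_x + 3·p_y), y* = 3·I/(4·p_x + 3·p_y).
Here 4·13 + 3·17.6 = 104.8, giving x* = 2.0229.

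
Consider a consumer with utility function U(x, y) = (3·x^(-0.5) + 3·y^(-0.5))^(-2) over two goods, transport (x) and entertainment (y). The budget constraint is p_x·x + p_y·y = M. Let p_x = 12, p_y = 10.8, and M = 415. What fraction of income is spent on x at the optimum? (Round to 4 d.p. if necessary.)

share on x = 0.5088

MRS = MU_x/MU_y = (y/x)^(1.5). Set equal to p_x/p_y.
Hence y/x = (p_x/p_y)^(1/(1.5)), i.e. raised to the 2/3 power.
Substitute y = (y/x)·x into the budget: x* = M/(p_x + p_y·(y/x)).
Numerically y/x = 1.072766, so x* = 415/(12 + 10.8·1.072766) = 17.5953 and y* = 1.072766·17.5953 = 18.8756.
Expenditure on x: 12·17.5953 = 211.1433; share = 0.5088.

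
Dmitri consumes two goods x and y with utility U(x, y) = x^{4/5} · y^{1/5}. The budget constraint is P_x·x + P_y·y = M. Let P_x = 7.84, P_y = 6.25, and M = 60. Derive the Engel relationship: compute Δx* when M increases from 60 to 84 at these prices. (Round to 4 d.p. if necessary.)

Demand: x*(P_x,P_y,M) = 0.8·M/P_x and y* = 0.2·M/P_y.
At P_x=7.84, P_y=6.25, M=60: x* = 0.8·60/7.84 = 6.1224.
At M' = 84: x* = 8.5714. Change: 8.5714 − 6.1224 = 2.449.

Δx* = 2.449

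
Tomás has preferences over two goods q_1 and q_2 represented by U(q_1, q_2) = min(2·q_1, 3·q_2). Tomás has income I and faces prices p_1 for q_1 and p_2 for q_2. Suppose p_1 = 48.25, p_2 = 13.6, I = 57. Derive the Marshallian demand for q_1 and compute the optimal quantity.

With perfect complements, no substitution: consume in ratio q_1:q_2 = 3:2.
Budget: p_1·q_1 + p_2·(2/3)·q_1 = I, so (3·p_1 + 2·p_2)·q_1 = 3·I.
Demand: q_1*(p_1,p_2,I) = 3·I/(3·p_1 + 2·p_2), q_2* = 2·I/(3·p_1 + 2·p_2).
Here 3·48.25 + 2·13.6 = 171.95, giving q_1* = 0.9945.

q_1* = 0.9945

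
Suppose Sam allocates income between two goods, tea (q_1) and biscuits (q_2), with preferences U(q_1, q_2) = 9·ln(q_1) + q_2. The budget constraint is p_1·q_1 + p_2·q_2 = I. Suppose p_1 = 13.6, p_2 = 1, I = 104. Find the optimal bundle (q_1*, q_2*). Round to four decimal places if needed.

q_1* = 0.6618, q_2* = 95

So q_1*(p_1,p_2) = 9·p_2/p_1, independent of income; and q_2* = (I − 9·p_2)/p_2.
At the given prices: q_1* = 9·1/13.6 = 0.6618, and q_2* = 95.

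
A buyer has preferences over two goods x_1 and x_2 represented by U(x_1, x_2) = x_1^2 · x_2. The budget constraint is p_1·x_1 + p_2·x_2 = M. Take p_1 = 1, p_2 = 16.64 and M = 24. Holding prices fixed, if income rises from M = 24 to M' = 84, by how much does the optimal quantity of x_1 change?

Δx_1* = 40

The MRS is 2·x_2/x_1. Set MRS = p_1/p_2.
Rearranging, p_2·x_2 = (1/2)·p_1·x_1. Substituting into the budget gives p_1·x_1·(1 + (1/2)) = M.
Demand: x_1*(p_1,p_2,M) = 2/3·M/p_1 and x_2* = 1/3·M/p_2.
At p_1=1, p_2=16.64, M=24: x_1* = 2/3·24/1 = 16.
At M' = 84: x_1* = 56. Change: 56 − 16 = 40.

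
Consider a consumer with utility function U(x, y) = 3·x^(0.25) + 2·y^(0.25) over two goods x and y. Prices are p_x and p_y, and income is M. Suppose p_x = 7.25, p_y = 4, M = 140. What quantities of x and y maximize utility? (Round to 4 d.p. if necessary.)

From the CES first-order condition, (3/2)·(y/x)^(0.75) = p_x/p_y.
Solve for the ratio: y/x = [(2/3)·p_x/p_y]^(4/3).
With the ratio pinned down, the budget gives x* = M/(p_x + p_y·(y/x)) and y* = (y/x)·x*.
Numerically y/x = 1.287011, so x* = 140/(7.25 + 4·1.287011) = 11.2921 and y* = 1.287011·11.2921 = 14.5331.

x* = 11.2921, y* = 14.5331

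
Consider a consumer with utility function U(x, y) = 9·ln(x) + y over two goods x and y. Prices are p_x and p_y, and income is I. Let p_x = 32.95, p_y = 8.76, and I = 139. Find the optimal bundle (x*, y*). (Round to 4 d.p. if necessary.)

x* = 2.3927, y* = 6.8676

Set MRS = p_x/p_y: (9/x)/1 = p_x/p_y.
So x*(p_x,p_y) = 9·p_y/p_x, independent of income; and y* = (I − 9·p_y)/p_y.
At the given prices: x* = 9·8.76/32.95 = 2.3927, and y* = 6.8676.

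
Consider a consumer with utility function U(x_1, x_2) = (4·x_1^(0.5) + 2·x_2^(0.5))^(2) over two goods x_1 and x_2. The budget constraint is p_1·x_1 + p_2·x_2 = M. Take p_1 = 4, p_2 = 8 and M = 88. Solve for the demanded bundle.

x_1* = 19.5556, x_2* = 1.2222

With the ratio pinned down, the budget gives x_1* = M/(p_1 + p_2·(x_2/x_1)) and x_2* = (x_2/x_1)·x_1*.
Numerically x_2/x_1 = 0.0625, so x_1* = 88/(4 + 8·0.0625) = 19.5556 and x_2* = 0.0625·19.5556 = 1.2222.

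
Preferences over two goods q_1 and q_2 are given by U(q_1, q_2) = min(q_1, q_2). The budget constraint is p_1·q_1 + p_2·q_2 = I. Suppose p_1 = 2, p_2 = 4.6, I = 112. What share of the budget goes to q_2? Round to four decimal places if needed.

share on q_2 = 0.697

With perfect complements, no substitution: consume in ratio q_1:q_2 = 1:1.
Budget: p_1·q_1 + p_2·q_1 = I, so (p_1 + p_2)·q_1 = I.
Demand: q_1*(p_1,p_2,I) = I/(p_1 + p_2), q_2* = I/(p_1 + p_2).
Here 2 + 4.6 = 6.6, giving q_1* = 16.9697 and q_2* = 16.9697.
Expenditure on q_2: 4.6·16.9697 = 78.0606; share = 0.697.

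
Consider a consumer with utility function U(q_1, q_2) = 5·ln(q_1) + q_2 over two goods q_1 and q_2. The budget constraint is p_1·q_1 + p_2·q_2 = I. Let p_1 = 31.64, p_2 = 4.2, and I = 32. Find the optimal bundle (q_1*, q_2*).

q_1* = 0.6637, q_2* = 2.619

Set MRS = p_1/p_2: (5/q_1)/1 = p_1/p_2.
So q_1*(p_1,p_2) = 5·p_2/p_1, independent of income; and q_2* = (I − 5·p_2)/p_2.
At the given prices: q_1* = 5·4.2/31.64 = 0.6637, and q_2* = 2.619.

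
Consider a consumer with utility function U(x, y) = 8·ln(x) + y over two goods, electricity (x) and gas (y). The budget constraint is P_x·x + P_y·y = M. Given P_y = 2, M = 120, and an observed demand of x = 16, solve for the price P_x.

P_x = 1

MU_x = 8/x, MU_y = 1. Tangency: 8/x = P_x/P_y.
So x*(P_x,P_y) = 8·P_y/P_x, independent of income; and y* = (M − 8·P_y)/P_y.
Set x* = 16 in the demand function and solve for P_x: P_x = 1.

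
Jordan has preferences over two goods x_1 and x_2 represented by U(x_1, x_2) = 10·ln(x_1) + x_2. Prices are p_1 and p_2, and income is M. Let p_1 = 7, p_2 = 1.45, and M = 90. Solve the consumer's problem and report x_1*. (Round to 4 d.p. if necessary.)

MU_x_1 = 10/x_1, MU_x_2 = 1. Tangency: 10/x_1 = p_1/p_2.
So x_1*(p_1,p_2) = 10·p_2/p_1, independent of income; and x_2* = (M − 10·p_2)/p_2.
At the given prices: x_1* = 10·1.45/7 = 2.0714.

x_1* = 2.0714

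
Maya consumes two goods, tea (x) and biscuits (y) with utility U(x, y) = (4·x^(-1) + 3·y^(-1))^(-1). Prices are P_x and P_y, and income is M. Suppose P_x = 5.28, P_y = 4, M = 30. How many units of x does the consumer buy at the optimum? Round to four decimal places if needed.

MRS = MU_x/MU_y = (4/3)·(y/x)^(2). Set equal to P_x/P_y.
Hence y/x = ((3/4)·P_x/P_y)^(1/(2)), i.e. raised to the 0.5 power.
Substitute y = (y/x)·x into the budget: x* = M/(P_x + P_y·(y/x)).
Numerically y/x = 0.994987, so x* = 30/(5.28 + 4·0.994987) = 3.2398.

x* = 3.2398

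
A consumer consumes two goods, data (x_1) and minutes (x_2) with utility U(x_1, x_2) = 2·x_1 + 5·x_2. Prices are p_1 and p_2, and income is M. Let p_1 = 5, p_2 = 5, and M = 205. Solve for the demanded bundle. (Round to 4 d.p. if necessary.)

x_2 gives more utility per dollar, so spend all income on x_2: x_2* = M/p_2, x_1* = 0.
Numerically: x_1* = 0, x_2* = 41.

x_1* = 0, x_2* = 41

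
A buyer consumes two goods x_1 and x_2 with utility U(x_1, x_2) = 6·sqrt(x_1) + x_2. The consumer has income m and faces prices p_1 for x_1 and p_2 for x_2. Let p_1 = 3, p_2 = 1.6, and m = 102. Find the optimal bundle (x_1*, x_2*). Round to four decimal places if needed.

x_1* = 2.56, x_2* = 58.95

MU_x_1 = 3/√x_1, MU_x_2 = 1. Tangency: 3/√x_1 = p_1/p_2.
Thus x_1* = (3·p_2/p_1)² — independent of m — with the rest of income spent on x_2.
Plugging in: x_1* = (3·1.6/3)² = 2.56, x_2* = 58.95.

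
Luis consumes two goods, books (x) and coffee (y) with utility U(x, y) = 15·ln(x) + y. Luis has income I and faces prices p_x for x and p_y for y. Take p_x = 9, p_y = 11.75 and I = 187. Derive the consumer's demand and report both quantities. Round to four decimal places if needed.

Set MRS = p_x/p_y: (15/x)/1 = p_x/p_y.
So x*(p_x,p_y) = 15·p_y/p_x, independent of income; and y* = (I − 15·p_y)/p_y.
At the given prices: x* = 15·11.75/9 = 19.5833, and y* = 0.9149.

x* = 19.5833, y* = 0.9149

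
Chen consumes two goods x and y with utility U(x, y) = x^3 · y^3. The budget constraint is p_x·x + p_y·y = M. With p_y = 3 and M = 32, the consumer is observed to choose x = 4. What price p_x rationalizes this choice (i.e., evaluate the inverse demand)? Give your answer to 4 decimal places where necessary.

The MRS is y/x. Set MRS = p_x/p_y.
Rearranging, p_y·y = p_x·x. Substituting into the budget gives p_x·x·(1 + 1) = M.
Demand: x*(p_x,p_y,M) = 0.5·M/p_x and y* = 0.5·M/p_y.
Set x* = 4 in the demand function and solve for p_x: p_x = 4.

p_x = 4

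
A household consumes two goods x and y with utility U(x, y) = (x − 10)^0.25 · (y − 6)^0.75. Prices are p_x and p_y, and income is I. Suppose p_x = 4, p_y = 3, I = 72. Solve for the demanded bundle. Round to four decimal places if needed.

After buying the subsistence bundle (10, 6), a share 0.25 of the remaining income goes to x: x* = 10 + 0.25·(I − 10p_x − 6p_y)/p_x.
Discretionary income = 72 − 10·4 − 6·3 = 14; x* = 10 + 0.25·14/4 = 10.875; y* = 6 + 0.75·14/3 = 9.5.

x* = 10.875, y* = 9.5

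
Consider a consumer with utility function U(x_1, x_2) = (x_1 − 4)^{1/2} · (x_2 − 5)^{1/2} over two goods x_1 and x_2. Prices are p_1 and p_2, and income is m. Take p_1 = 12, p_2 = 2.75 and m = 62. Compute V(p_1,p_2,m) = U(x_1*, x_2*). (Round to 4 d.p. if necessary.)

MRS = (x_2−5)/(x_1−4). Tangency with p_1/p_2 gives x_2−5 = (p_1/p_2)·(x_1−4).
Substituting into the budget: x_1* = 4 + 0.5·(m − 4·p_1 − 5·p_2)/p_1, and x_2* = 5 + 0.5·(…)/p_2.
Discretionary income = 62 − 4·12 − 5·2.75 = 0.25; x_1* = 4 + 0.5·0.25/12 = 4.0104; x_2* = 5 + 0.5·0.25/2.75 = 5.0455.
Utility at the optimum: U(4.0104, 5.0455) = 0.0218.

V = 0.0218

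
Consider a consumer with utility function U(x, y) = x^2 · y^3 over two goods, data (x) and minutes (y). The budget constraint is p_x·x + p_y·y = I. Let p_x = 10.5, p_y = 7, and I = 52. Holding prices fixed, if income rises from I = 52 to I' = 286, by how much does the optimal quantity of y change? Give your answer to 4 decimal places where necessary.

The MRS is (2/3)·y/x. Set MRS = p_x/p_y.
So 2·p_y·y = 3·p_x·x; combined with the budget, a share 0.4 of income goes to x.
Demand: x*(p_x,p_y,I) = 0.4·I/p_x and y* = 0.6·I/p_y.
At p_x=10.5, p_y=7, I=52: y* = 0.6·52/7 = 4.4571.
At I' = 286: y* = 24.5143. Change: 24.5143 − 4.4571 = 20.0571.

Δy* = 20.0571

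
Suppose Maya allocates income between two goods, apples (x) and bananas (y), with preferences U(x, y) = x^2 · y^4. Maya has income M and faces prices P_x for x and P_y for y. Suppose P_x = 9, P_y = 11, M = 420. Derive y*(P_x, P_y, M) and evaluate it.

At P_x=9, P_y=11, M=420: y* = 2/3·420/11 = 25.4545.

y* = 25.4545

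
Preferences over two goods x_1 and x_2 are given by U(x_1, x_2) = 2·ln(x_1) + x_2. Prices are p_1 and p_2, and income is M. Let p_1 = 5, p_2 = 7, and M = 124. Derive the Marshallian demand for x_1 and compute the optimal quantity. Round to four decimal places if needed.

x_1* = 2.8

MU_x_1 = 2/x_1, MU_x_2 = 1. Tangency: 2/x_1 = p_1/p_2.
So x_1*(p_1,p_2) = 2·p_2/p_1, independent of income; and x_2* = (M − 2·p_2)/p_2.
At the given prices: x_1* = 2·7/5 = 2.8.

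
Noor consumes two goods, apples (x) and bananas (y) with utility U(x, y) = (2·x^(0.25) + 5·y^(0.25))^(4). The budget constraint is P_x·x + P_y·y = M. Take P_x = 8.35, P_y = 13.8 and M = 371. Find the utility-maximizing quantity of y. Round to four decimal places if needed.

Substitute y = (y/x)·x into the budget: x* = M/(P_x + P_y·(y/x)).
Numerically y/x = 1.736454, so x* = 371/(8.35 + 13.8·1.736454) = 11.4814 and y* = 1.736454·11.4814 = 19.937.

y* = 19.937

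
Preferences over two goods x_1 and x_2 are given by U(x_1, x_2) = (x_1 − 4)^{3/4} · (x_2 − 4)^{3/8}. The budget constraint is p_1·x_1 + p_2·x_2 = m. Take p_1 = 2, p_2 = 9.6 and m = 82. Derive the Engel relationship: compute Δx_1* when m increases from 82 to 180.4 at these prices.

Δx_1* = 32.8

MRS = 2·(x_2−4)/(x_1−4). Tangency with p_1/p_2 gives x_2−4 = (1/2)·(p_1/p_2)·(x_1−4).
Substituting into the budget: x_1* = 4 + 2/3·(m − 4·p_1 − 4·p_2)/p_1, and x_2* = 4 + 1/3·(…)/p_2.
Discretionary income = 82 − 4·2 − 4·9.6 = 35.6; x_1* = 4 + 2/3·35.6/2 = 15.8667.
At m' = 180.4: x_1* = 48.6667. Change: 48.6667 − 15.8667 = 32.8.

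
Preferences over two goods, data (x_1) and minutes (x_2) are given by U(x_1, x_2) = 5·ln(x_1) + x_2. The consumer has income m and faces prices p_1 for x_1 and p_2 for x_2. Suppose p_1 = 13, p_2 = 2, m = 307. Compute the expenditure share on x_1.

So x_1*(p_1,p_2) = 5·p_2/p_1, independent of income; and x_2* = (m − 5·p_2)/p_2.
At the given prices: x_1* = 5·2/13 = 0.7692, and x_2* = 148.5.
Expenditure on x_1: 13·0.7692 = 10; share = 0.0326.

share on x_1 = 0.0326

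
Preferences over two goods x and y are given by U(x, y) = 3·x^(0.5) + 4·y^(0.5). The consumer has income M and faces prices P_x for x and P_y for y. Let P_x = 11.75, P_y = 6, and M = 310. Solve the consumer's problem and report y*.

MU_x ∝ 3·x^(-0.5), MU_y ∝ 4·y^(-0.5), so MRS = (3/4)·(y/x)^(0.5) = P_x/P_y.
Solve for the ratio: y/x = [(4/3)·P_x/P_y]^(2).
With the ratio pinned down, the budget gives x* = M/(P_x + P_y·(y/x)) and y* = (y/x)·x*.
Numerically y/x = 6.817901, so x* = 310/(11.75 + 6·6.817901) = 5.8871 and y* = 6.817901·5.8871 = 40.1377.

y* = 40.1377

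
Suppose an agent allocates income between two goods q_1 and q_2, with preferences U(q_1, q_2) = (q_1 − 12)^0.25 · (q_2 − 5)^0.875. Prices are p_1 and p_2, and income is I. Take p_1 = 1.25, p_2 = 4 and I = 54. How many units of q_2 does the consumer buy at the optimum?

MRS = (2/7)·(q_2−5)/(q_1−12). Tangency with p_1/p_2 gives q_2−5 = (7/2)·(p_1/p_2)·(q_1−12).
Substituting into the budget: q_1* = 12 + 2/9·(I − 12·p_1 − 5·p_2)/p_1, and q_2* = 5 + 7/9·(…)/p_2.
Discretionary income = 54 − 12·1.25 − 5·4 = 19; q_2* = 5 + 7/9·19/4 = 8.6944.

q_2* = 8.6944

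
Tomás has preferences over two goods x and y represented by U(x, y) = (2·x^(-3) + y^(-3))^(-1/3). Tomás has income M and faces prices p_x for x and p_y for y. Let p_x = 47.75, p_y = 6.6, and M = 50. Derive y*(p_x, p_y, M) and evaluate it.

y* = 1.2129

Substitute y = (y/x)·x into the budget: x* = M/(p_x + p_y·(y/x)).
Numerically y/x = 1.379113, so x* = 50/(47.75 + 6.6·1.379113) = 0.8795 and y* = 1.379113·0.8795 = 1.2129.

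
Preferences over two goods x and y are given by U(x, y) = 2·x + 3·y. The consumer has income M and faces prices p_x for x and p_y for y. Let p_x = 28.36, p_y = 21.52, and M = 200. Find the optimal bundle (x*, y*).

y gives more utility per dollar, so spend all income on y: y* = M/p_y, x* = 0.
Numerically: x* = 0, y* = 9.2937.

x* = 0, y* = 9.2937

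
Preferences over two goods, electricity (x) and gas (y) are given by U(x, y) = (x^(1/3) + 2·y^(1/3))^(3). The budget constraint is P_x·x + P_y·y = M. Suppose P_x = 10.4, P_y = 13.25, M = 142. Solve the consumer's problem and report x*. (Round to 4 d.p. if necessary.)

Numerically y/x = 1.96685, so x* = 142/(10.4 + 13.25·1.96685) = 3.8946.

x* = 3.8946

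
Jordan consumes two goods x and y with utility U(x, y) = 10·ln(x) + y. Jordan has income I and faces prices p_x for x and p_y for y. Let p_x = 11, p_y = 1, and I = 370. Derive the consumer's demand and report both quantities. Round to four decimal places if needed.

x* = 0.9091, y* = 360

Set MRS = p_x/p_y: (10/x)/1 = p_x/p_y.
So x*(p_x,p_y) = 10·p_y/p_x, independent of income; and y* = (I − 10·p_y)/p_y.
At the given prices: x* = 10·1/11 = 0.9091, and y* = 360.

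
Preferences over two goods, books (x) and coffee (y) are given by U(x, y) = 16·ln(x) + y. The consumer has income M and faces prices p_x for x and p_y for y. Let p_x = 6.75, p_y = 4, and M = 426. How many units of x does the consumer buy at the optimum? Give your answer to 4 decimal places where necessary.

MU_x = 16/x, MU_y = 1. Tangency: 16/x = p_x/p_y.
So x*(p_x,p_y) = 16·p_y/p_x, independent of income; and y* = (M − 16·p_y)/p_y.
At the given prices: x* = 16·4/6.75 = 9.4815.

x* = 9.4815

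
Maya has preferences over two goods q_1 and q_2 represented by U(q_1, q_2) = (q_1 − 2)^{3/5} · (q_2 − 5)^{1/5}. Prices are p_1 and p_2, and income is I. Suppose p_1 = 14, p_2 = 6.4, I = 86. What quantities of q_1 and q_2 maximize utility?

MRS = 3·(q_2−5)/(q_1−2). Tangency with p_1/p_2 gives q_2−5 = (1/3)·(p_1/p_2)·(q_1−2).
Substituting into the budget: q_1* = 2 + 0.75·(I − 2·p_1 − 5·p_2)/p_1, and q_2* = 5 + 0.25·(…)/p_2.
Discretionary income = 86 − 2·14 − 5·6.4 = 26; q_1* = 2 + 0.75·26/14 = 3.3929; q_2* = 5 + 0.25·26/6.4 = 6.0156.

q_1* = 3.3929, q_2* = 6.0156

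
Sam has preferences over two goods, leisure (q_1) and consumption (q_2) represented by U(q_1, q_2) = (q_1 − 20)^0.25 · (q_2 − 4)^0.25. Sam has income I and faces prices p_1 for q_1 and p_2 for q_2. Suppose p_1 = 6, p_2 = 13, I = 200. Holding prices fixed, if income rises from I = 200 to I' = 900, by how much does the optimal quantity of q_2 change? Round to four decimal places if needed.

Δq_2* = 26.9231

MRS = (q_2−4)/(q_1−20). Tangency with p_1/p_2 gives q_2−4 = (p_1/p_2)·(q_1−20).
Substituting into the budget: q_1* = 20 + 0.5·(I − 20·p_1 − 4·p_2)/p_1, and q_2* = 4 + 0.5·(…)/p_2.
Discretionary income = 200 − 20·6 − 4·13 = 28; q_2* = 4 + 0.5·28/13 = 5.0769.
At I' = 900: q_2* = 32. Change: 32 − 5.0769 = 26.9231.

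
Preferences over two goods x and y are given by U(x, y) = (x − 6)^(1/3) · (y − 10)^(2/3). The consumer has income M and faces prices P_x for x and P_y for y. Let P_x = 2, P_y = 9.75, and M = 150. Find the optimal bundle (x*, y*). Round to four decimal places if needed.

MRS = (1/2)·(y−10)/(x−6). Tangency with P_x/P_y gives y−10 = 2·(P_x/P_y)·(x−6).
After buying the subsistence bundle (6, 10), a share 1/3 of the remaining income goes to x: x* = 6 + 1/3·(M − 6P_x − 10P_y)/P_x.
Discretionary income = 150 − 6·2 − 10·9.75 = 40.5; x* = 6 + 1/3·40.5/2 = 12.75; y* = 10 + 2/3·40.5/9.75 = 12.7692.

x* = 12.75, y* = 12.7692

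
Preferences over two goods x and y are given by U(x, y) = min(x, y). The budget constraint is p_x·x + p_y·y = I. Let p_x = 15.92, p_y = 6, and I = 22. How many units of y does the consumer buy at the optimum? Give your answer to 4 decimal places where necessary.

y* = 1.0036

Leontief preferences: the optimum is at the kink where x/1 = y/1, i.e. y = x.
Budget: p_x·x + p_y·x = I, so (p_x + p_y)·x = I.
Demand: x*(p_x,p_y,I) = I/(p_x + p_y), y* = I/(p_x + p_y).
Here 15.92 + 6 = 21.92, giving y* = 1.0036.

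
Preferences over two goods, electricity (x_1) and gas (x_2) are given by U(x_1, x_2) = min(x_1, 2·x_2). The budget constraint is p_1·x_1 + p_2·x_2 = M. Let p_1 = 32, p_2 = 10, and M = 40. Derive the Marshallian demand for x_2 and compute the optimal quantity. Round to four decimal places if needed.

Demand: x_1*(p_1,p_2,M) = 2·M/(2·p_1 + p_2), x_2* = M/(2·p_1 + p_2).
Here 2·32 + 10 = 74, giving x_2* = 0.5405.

x_2* = 0.5405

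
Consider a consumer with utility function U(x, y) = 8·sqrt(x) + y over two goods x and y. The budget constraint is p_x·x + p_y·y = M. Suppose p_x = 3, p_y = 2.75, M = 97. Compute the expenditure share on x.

Solve: √x = 4·p_y/p_x, so x*(p_x,p_y) = (4·p_y/p_x)², and y* = (M − p_x·x*)/p_y.
Plugging in: x* = (4·2.75/3)² = 13.4444, y* = 20.6061.
Expenditure on x: 3·13.4444 = 40.3333; share = 0.4158.

share on x = 0.4158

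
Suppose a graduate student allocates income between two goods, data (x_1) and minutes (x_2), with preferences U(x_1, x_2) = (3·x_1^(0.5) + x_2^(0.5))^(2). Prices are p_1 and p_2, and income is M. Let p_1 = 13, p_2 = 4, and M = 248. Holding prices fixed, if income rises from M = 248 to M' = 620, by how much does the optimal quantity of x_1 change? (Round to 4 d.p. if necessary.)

MRS = MU_x_1/MU_x_2 = 3·(x_2/x_1)^(0.5). Set equal to p_1/p_2.
Hence x_2/x_1 = ((1/3)·p_1/p_2)^(1/(0.5)), i.e. raised to the 2 power.
With the ratio pinned down, the budget gives x_1* = M/(p_1 + p_2·(x_2/x_1)) and x_2* = (x_2/x_1)·x_1*.
Numerically x_2/x_1 = 1.173611, so x_1* = 248/(13 + 4·1.173611) = 14.0157.
At M' = 620: x_1* = 35.0392. Change: 35.0392 − 14.0157 = 21.0235.

Δx_1* = 21.0235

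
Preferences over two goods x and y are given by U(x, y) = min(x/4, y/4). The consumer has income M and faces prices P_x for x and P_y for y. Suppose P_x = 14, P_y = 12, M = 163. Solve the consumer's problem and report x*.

x* = 6.2692

With perfect complements, no substitution: consume in ratio x:y = 4:4.
Budget: P_x·x + P_y·x = M, so (4·P_x + 4·P_y)·x = 4·M.
Demand: x*(P_x,P_y,M) = 4·M/(4·P_x + 4·P_y), y* = 4·M/(4·P_x + 4·P_y).
Here 4·14 + 4·12 = 104, giving x* = 6.2692.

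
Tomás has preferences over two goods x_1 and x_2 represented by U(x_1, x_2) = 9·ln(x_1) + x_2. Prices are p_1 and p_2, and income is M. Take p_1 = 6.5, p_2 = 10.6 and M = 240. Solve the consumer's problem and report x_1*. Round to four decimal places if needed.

x_1* = 14.6769

Set MRS = p_1/p_2: (9/x_1)/1 = p_1/p_2.
So x_1*(p_1,p_2) = 9·p_2/p_1, independent of income; and x_2* = (M − 9·p_2)/p_2.
At the given prices: x_1* = 9·10.6/6.5 = 14.6769.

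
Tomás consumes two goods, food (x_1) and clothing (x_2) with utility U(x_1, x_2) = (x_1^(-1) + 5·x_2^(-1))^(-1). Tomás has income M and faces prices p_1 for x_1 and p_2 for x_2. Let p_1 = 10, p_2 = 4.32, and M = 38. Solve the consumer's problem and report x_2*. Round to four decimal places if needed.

MU_x_1 ∝ x_1^(-2), MU_x_2 ∝ 5·x_2^(-2), so MRS = (1/5)·(x_2/x_1)^(2) = p_1/p_2.
Hence x_2/x_1 = (5·p_1/p_2)^(1/(2)), i.e. raised to the 0.5 power.
With the ratio pinned down, the budget gives x_1* = M/(p_1 + p_2·(x_2/x_1)) and x_2* = (x_2/x_1)·x_1*.
Numerically x_2/x_1 = 3.402069, so x_1* = 38/(10 + 4.32·3.402069) = 1.5387 and x_2* = 3.402069·1.5387 = 5.2346.

x_2* = 5.2346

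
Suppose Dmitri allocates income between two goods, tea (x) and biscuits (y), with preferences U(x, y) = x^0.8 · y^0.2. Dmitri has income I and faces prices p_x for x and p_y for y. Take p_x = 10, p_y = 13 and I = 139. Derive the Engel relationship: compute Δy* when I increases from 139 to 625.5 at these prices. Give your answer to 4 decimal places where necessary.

MU_x/MU_y = (0.8·y)/(0.2·x); tangency sets this equal to p_x/p_y.
Rearranging, p_y·y = (1/4)·p_x·x. Substituting into the budget gives p_x·x·(1 + (1/4)) = I.
Demand: x*(p_x,p_y,I) = 0.8·I/p_x and y* = 0.2·I/p_y.
At p_x=10, p_y=13, I=139: y* = 0.2·139/13 = 2.1385.
At I' = 625.5: y* = 9.6231. Change: 9.6231 − 2.1385 = 7.4846.

Δy* = 7.4846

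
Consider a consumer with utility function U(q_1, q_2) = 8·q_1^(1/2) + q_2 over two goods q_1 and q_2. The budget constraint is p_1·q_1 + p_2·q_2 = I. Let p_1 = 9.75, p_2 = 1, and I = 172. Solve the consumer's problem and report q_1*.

MU_q_1 = 4/√q_1, MU_q_2 = 1. Tangency: 4/√q_1 = p_1/p_2.
Thus q_1* = (4·p_2/p_1)² — independent of I — with the rest of income spent on q_2.
Plugging in: q_1* = (4·1/9.75)² = 0.1683.

q_1* = 0.1683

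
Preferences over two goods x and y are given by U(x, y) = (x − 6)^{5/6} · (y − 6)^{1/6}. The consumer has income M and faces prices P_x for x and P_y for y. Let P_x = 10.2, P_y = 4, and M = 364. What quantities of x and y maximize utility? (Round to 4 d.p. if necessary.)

x* = 28.7778, y* = 17.6167

This is Cobb-Douglas in (x−6, y−6): tangency gives 5/6·P_y·(y−6) = 1/6·P_x·(x−6).
After buying the subsistence bundle (6, 6), a share 5/6 of the remaining income goes to x: x* = 6 + 5/6·(M − 6P_x − 6P_y)/P_x.
Discretionary income = 364 − 6·10.2 − 6·4 = 278.8; x* = 6 + 5/6·278.8/10.2 = 28.7778; y* = 6 + 1/6·278.8/4 = 17.6167.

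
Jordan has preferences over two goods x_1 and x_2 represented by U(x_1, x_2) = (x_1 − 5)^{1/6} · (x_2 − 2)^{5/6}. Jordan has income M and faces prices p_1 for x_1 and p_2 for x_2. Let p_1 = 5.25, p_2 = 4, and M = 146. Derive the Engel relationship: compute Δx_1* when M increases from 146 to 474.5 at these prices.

Discretionary income = 146 − 5·5.25 − 2·4 = 111.75; x_1* = 5 + 1/6·111.75/5.25 = 8.5476.
At M' = 474.5: x_1* = 18.9762. Change: 18.9762 − 8.5476 = 10.4286.

Δx_1* = 10.4286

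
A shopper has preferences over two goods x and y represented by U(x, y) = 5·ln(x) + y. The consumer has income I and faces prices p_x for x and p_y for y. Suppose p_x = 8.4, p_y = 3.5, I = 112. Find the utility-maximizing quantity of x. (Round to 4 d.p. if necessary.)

x* = 2.0833

MU_x = 5/x, MU_y = 1. Tangency: 5/x = p_x/p_y.
So x*(p_x,p_y) = 5·p_y/p_x, independent of income; and y* = (I − 5·p_y)/p_y.
At the given prices: x* = 5·3.5/8.4 = 2.0833.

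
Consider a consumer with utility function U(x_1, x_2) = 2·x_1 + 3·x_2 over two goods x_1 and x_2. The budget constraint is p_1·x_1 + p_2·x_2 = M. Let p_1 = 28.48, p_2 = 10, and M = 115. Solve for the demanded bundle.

x_1* = 0, x_2* = 11.5

Linear utility — the consumer picks whichever good has higher MU/price: 2/28.48 = 0.0702 vs 3/10 = 0.3.
x_2 gives more utility per dollar, so spend all income on x_2: x_2* = M/p_2, x_1* = 0.
Numerically: x_1* = 0, x_2* = 11.5.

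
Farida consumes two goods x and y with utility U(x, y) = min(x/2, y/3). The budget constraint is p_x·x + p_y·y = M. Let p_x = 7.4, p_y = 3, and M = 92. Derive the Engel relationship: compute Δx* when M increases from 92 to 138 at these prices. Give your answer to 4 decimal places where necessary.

Leontief preferences: the optimum is at the kink where x/2 = y/3, i.e. y = (3/2)·x.
Budget: p_x·x + p_y·(3/2)·x = M, so (2·p_x + 3·p_y)·x = 2·M.
Demand: x*(p_x,p_y,M) = 2·M/(2·p_x + 3·p_y), y* = 3·M/(2·p_x + 3·p_y).
Here 2·7.4 + 3·3 = 23.8, giving x* = 7.7311.
At M' = 138: x* = 11.5966. Change: 11.5966 − 7.7311 = 3.8655.

Δx* = 3.8655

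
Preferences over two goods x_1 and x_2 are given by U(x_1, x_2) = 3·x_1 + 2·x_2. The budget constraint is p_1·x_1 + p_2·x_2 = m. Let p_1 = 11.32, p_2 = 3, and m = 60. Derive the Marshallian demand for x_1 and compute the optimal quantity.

x_1* = 0

Perfect substitutes: compare marginal utility per dollar. 3/p_1 vs 2/p_2 → 0.265 vs 0.6667.
x_2 gives more utility per dollar, so spend all income on x_2: x_2* = m/p_2, x_1* = 0.
Numerically: x_1* = 0, x_2* = 20.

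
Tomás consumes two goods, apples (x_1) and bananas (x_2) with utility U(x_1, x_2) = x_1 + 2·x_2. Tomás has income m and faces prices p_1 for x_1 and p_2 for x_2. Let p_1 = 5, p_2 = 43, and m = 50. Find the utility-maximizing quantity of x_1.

x_1* = 10

Linear utility — the consumer picks whichever good has higher MU/price: 1/5 = 0.2 vs 2/43 = 0.0465.
x_1 gives more utility per dollar, so spend all income on x_1: x_1* = m/p_1, x_2* = 0.
Numerically: x_1* = 10, x_2* = 0.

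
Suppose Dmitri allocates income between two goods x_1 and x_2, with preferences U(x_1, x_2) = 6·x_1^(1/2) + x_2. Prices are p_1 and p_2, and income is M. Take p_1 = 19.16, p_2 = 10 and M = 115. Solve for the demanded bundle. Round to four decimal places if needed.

x_1* = 2.4516, x_2* = 6.8027

Utility is quasi-linear in x_2; the FOC for x_1 is 3/√x_1 = p_1/p_2.
Solve: √x_1 = 3·p_2/p_1, so x_1*(p_1,p_2) = (3·p_2/p_1)², and x_2* = (M − p_1·x_1*)/p_2.
Plugging in: x_1* = (3·10/19.16)² = 2.4516, x_2* = 6.8027.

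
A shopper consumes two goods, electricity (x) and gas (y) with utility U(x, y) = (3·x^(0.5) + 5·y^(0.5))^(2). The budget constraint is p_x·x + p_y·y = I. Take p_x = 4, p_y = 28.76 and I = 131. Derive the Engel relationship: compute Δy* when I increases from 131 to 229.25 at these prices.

MU_x ∝ 3·x^(-0.5), MU_y ∝ 5·y^(-0.5), so MRS = (3/5)·(y/x)^(0.5) = p_x/p_y.
Hence y/x = ((5/3)·p_x/p_y)^(1/(0.5)), i.e. raised to the 2 power.
Substitute y = (y/x)·x into the budget: x* = I/(p_x + p_y·(y/x)).
Numerically y/x = 0.053733, so x* = 131/(4 + 28.76·0.053733) = 23.6234 and y* = 0.053733·23.6234 = 1.2694.
At I' = 229.25: y* = 2.2214. Change: 2.2214 − 1.2694 = 0.952.

Δy* = 0.952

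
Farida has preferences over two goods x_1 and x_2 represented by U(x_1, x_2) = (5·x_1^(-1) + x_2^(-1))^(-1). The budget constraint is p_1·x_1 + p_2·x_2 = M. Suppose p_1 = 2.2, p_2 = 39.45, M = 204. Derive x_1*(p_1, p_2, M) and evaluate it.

From the CES first-order condition, 5·(x_2/x_1)^(2) = p_1/p_2.
Solve for the ratio: x_2/x_1 = [(1/5)·p_1/p_2]^(0.5).
Substitute x_2 = (x_2/x_1)·x_1 into the budget: x_1* = M/(p_1 + p_2·(x_2/x_1)).
Numerically x_2/x_1 = 0.105609, so x_1* = 204/(2.2 + 39.45·0.105609) = 32.0438.

x_1* = 32.0438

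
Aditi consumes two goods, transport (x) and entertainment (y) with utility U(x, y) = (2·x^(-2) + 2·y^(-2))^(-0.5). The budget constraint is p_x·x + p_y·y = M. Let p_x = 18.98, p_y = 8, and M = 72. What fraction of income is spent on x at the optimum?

Substitute y = (y/x)·x into the budget: x* = M/(p_x + p_y·(y/x)).
Numerically y/x = 1.333733, so x* = 72/(18.98 + 8·1.333733) = 2.4283 and y* = 1.333733·2.4283 = 3.2388.
Expenditure on x: 18.98·2.4283 = 46.0899; share = 0.6401.

share on x = 0.6401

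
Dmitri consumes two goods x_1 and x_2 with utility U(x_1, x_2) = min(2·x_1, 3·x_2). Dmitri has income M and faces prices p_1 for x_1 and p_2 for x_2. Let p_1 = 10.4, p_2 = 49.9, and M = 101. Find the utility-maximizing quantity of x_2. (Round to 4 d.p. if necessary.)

x_2* = 1.542

Demand: x_1*(p_1,p_2,M) = 3·M/(3·p_1 + 2·p_2), x_2* = 2·M/(3·p_1 + 2·p_2).
Here 3·10.4 + 2·49.9 = 131, giving x_2* = 1.542.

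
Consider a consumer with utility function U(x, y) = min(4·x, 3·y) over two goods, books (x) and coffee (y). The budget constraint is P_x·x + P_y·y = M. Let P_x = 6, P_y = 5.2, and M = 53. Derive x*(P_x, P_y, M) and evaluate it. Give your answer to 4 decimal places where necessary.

x* = 4.0979

Leontief preferences: the optimum is at the kink where x/3 = y/4, i.e. y = (4/3)·x.
Budget: P_x·x + P_y·(4/3)·x = M, so (3·P_x + 4·P_y)·x = 3·M.
Demand: x*(P_x,P_y,M) = 3·M/(3·P_x + 4·P_y), y* = 4·M/(3·P_x + 4·P_y).
Here 3·6 + 4·5.2 = 38.8, giving x* = 4.0979.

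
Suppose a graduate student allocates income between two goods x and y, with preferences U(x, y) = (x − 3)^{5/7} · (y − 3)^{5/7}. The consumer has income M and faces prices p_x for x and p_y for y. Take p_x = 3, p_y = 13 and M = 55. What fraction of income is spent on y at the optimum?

share on y = 0.7727

MRS = (y−3)/(x−3). Tangency with p_x/p_y gives y−3 = (p_x/p_y)·(x−3).
Substituting into the budget: x* = 3 + 0.5·(M − 3·p_x − 3·p_y)/p_x, and y* = 3 + 0.5·(…)/p_y.
Discretionary income = 55 − 3·3 − 3·13 = 7; x* = 3 + 0.5·7/3 = 4.1667; y* = 3 + 0.5·7/13 = 3.2692.
Expenditure on y: 13·3.2692 = 42.5; share = 0.7727.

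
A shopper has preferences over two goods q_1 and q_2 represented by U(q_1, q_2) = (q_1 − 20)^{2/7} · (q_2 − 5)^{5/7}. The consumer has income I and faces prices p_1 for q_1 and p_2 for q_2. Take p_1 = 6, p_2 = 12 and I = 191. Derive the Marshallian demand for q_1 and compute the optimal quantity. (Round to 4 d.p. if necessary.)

Substituting into the budget: q_1* = 20 + 2/7·(I − 20·p_1 − 5·p_2)/p_1, and q_2* = 5 + 5/7·(…)/p_2.
Discretionary income = 191 − 20·6 − 5·12 = 11; q_1* = 20 + 2/7·11/6 = 20.5238.

q_1* = 20.5238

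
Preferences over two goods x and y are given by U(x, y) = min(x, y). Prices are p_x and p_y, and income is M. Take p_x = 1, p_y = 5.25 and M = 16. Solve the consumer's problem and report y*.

With perfect complements, no substitution: consume in ratio x:y = 1:1.
Budget: p_x·x + p_y·x = M, so (p_x + p_y)·x = M.
Demand: x*(p_x,p_y,M) = M/(p_x + p_y), y* = M/(p_x + p_y).
Here 1 + 5.25 = 6.25, giving y* = 2.56.

y* = 2.56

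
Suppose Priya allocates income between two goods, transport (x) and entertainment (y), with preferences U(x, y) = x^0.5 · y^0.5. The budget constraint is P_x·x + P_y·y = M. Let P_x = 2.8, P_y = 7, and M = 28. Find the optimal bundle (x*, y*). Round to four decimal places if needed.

x* = 5, y* = 2

At P_x=2.8, P_y=7, M=28: x* = 0.5·28/2.8 = 5, y* = 2.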